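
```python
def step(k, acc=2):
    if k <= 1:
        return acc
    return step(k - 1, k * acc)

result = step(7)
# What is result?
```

Accumulator trace (n, acc): (7, 2) -> (6, 14) -> (5, 84) -> (4, 420) -> (3, 1680) -> (2, 5040) -> (1, 10080) -> return 10080

Answer: 10080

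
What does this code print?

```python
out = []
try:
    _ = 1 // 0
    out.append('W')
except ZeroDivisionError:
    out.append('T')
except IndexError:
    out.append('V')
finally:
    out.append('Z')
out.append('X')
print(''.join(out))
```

Execution trace: 'T' (except ZeroDivisionError) → 'Z' (finally) → 'X' (after the try/except). Output: TZX

Answer: TZX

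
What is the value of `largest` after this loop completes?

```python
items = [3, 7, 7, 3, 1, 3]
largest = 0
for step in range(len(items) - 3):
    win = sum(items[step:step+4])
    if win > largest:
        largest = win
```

Max sum of 4-element window in [3, 7, 7, 3, 1, 3]
`largest` takes the values: 0 → 20

Answer: 20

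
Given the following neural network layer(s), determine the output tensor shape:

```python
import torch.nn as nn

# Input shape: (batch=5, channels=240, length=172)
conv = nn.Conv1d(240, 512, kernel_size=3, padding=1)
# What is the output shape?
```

Input: (5, 240, 172) -> Output: (5, 512, 172)

Answer: (5, 512, 172)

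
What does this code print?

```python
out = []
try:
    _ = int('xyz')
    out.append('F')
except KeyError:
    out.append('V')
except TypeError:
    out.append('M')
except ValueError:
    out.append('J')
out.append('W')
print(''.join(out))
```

Execution trace: 'J' (except ValueError) → 'W' (after the try/except). Output: JW

Answer: JW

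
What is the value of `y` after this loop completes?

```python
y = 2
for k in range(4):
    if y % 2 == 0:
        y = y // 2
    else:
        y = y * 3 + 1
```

Collatz-style transformation from 2
`y` takes the values: 2 → 1 → 4 → 2 → 1

Answer: 1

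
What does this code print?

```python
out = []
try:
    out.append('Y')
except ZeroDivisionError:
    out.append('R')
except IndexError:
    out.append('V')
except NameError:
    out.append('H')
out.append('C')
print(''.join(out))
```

Execution trace: 'Y' (try body, no exception) → 'C' (after the try/except). Output: YC

Answer: YC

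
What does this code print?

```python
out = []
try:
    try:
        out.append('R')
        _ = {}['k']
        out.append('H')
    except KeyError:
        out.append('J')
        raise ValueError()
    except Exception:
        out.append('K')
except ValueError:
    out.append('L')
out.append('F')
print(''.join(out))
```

Execution trace: 'R' (inner try body) → 'J' (inner except KeyError) → 'L' (outer except ValueError) → 'F' (after the try/except). Output: RJLF

Answer: RJLF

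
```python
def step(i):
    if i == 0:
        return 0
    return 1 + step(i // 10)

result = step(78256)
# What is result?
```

Count of digits of 78256: 5

Answer: 5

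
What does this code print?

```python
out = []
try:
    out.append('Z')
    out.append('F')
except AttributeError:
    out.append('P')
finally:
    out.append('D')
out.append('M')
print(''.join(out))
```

Execution trace: 'Z' (try body) → 'F' (try body, no exception) → 'D' (finally) → 'M' (after the try/except). Output: ZFDM

Answer: ZFDM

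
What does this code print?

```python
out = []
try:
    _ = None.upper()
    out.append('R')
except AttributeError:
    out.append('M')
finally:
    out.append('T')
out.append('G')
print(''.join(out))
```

Execution trace: 'M' (except AttributeError) → 'T' (finally) → 'G' (after the try/except). Output: MTG

Answer: MTG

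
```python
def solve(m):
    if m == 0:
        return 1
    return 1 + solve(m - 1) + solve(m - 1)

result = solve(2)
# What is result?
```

solve(m) = 1 + 2·solve(m-1), solve(0)=1. Closed form: (1+1)·2^2 - 1 = 7.

Answer: 7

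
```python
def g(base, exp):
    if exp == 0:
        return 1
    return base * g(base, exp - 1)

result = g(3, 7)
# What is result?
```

g(3, 7) = 3 * 3 * 3 * 3 * 3 * 3 * 3 = 2187

Answer: 2187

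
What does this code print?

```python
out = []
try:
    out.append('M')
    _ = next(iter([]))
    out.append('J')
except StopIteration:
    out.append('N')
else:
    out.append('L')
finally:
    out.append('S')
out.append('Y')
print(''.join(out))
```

Execution trace: 'M' (try body) → 'N' (except StopIteration) → 'S' (finally) → 'Y' (after the try/except). Output: MNSY

Answer: MNSY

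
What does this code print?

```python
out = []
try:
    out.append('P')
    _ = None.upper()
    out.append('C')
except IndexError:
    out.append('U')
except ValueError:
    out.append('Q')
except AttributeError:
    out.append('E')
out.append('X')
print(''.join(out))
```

Execution trace: 'P' (try body) → 'E' (except AttributeError) → 'X' (after the try/except). Output: PEX

Answer: PEX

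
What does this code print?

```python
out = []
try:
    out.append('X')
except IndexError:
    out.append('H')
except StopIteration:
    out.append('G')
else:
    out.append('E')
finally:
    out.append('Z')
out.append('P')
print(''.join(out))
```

Execution trace: 'X' (try body, no exception) → 'E' (else) → 'Z' (finally) → 'P' (after the try/except). Output: XEZP

Answer: XEZP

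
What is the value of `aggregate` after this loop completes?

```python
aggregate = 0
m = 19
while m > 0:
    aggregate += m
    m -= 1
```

Sum 19 down to 1
`aggregate` takes the values: 0 → 19 → 37 → 54 → 70 → 85 → 99 → 112 → 124 → 135 → 145 → 154 → 162 → 169 → 175 → 180 → 184 → 187 → 189 → 190

Answer: 190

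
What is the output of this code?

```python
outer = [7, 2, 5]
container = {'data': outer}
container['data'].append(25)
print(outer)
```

Key concept: dict holds reference to list.
Step by step:
`outer = [7, 2, 5]` → outer = [7, 2, 5]
`container = {'data': outer}` → container = {'data': [7, 2, 5]}
`container['data'].append(25)` → outer = [7, 2, 5, 25]; container = {'data': [7, 2, 5, 25]}
`print(outer)` → prints [7, 2, 5, 25]

Answer: [7, 2, 5, 25]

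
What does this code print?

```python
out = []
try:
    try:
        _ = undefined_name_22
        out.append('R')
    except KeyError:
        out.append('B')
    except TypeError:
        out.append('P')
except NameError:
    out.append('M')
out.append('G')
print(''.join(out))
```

Execution trace: 'M' (outer except NameError) → 'G' (after the try/except). Output: MG

Answer: MG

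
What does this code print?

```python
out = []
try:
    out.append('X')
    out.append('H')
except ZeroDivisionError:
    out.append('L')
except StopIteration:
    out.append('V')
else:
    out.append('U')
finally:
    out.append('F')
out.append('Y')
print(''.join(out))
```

Execution trace: 'X' (try body) → 'H' (try body, no exception) → 'U' (else) → 'F' (finally) → 'Y' (after the try/except). Output: XHUFY

Answer: XHUFY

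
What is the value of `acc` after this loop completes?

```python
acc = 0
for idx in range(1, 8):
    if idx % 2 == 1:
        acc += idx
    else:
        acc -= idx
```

Add odd, subtract even
`acc` takes the values: 0 → 1 → -1 → 2 → -2 → 3 → -3 → 4

Answer: 4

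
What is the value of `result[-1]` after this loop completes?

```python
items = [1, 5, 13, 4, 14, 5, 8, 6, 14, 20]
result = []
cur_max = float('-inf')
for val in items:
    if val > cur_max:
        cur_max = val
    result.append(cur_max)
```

Running max ends at 20
`result` takes the values: [] → [1] → [1, 5] → [1, 5, 13] → [1, 5, 13, 13] → [1, 5, 13, 13, 14] → [1, 5, 13, 13, 14, 14] → [1, 5, 13, 13, 14, 14, 14] → [1, 5, 13, 13, 14, 14, 14, 14] → [1, 5, 13, 13, 14, 14, 14, 14, 14] → [1, 5, 13, 13, 14, 14, 14, 14, 14, 20]
So `result[-1]` = 20

Answer: 20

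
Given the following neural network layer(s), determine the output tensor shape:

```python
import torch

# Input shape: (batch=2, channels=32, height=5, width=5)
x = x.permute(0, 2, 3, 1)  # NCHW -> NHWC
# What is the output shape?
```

Input: (2, 32, 5, 5) -> Output: (2, 5, 5, 32)

Answer: (2, 5, 5, 32)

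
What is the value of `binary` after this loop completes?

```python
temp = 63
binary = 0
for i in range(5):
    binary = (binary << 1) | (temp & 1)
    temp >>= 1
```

Reverse lowest 5 bits of 63
`binary` takes the values: 0 → 1 → 3 → 7 → 15 → 31

Answer: 31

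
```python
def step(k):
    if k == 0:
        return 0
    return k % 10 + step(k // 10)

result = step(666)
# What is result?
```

Sum of digits of 666: 6 + 6 + 6 = 18

Answer: 18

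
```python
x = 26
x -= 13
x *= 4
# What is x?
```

Trace:
`x = 26` → x = 26
`x -= 13` → x = 13
`x *= 4` → x = 52
So x = 52

Answer: 52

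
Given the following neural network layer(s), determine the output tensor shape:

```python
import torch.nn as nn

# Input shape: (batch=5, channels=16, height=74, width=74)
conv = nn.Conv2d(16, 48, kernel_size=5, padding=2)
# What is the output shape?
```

Input: (5, 16, 74, 74) -> Output: (5, 48, 74, 74)

Answer: (5, 48, 74, 74)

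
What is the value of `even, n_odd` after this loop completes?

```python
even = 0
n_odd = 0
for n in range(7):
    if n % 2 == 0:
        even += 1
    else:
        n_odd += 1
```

Count evens and odds in range(7)
`even, n_odd` takes the values: (0, 0) → (1, 0) → (1, 1) → (2, 1) → (2, 2) → (3, 2) → (3, 3) → (4, 3)

Answer: 4, 3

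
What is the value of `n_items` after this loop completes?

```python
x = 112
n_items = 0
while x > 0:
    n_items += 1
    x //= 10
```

Count digits by repeated division by 10
`n_items` takes the values: 0 → 1 → 2 → 3

Answer: 3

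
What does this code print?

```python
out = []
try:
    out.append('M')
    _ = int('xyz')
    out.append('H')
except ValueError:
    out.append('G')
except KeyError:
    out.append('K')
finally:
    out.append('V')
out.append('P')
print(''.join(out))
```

Execution trace: 'M' (try body) → 'G' (except ValueError) → 'V' (finally) → 'P' (after the try/except). Output: MGVP

Answer: MGVP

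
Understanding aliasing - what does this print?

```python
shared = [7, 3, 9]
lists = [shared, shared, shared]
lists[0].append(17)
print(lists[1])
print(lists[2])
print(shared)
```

Key concept: list of same reference.
Step by step:
`shared = [7, 3, 9]` → shared = [7, 3, 9]
`lists = [shared, shared, shared]` → lists = [[7, 3, 9], [7, 3, 9], [7, 3, 9]]
`lists[0].append(17)` → shared = [7, 3, 9, 17]; lists = [[7, 3, 9, 17], [7, 3, 9, 17], [7, 3, 9, 17]]
`print(lists[1])` → prints [7, 3, 9, 17]
`print(lists[2])` → prints [7, 3, 9, 17]
`print(shared)` → prints [7, 3, 9, 17]

Answer:
[7, 3, 9, 17]
[7, 3, 9, 17]
[7, 3, 9, 17]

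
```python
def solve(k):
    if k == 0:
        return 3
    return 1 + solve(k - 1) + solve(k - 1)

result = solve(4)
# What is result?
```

solve(k) = 1 + 2·solve(k-1), solve(0)=3. Closed form: (3+1)·2^4 - 1 = 63.

Answer: 63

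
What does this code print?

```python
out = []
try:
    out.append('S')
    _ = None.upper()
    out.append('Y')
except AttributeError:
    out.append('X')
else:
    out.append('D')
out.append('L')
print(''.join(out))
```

Execution trace: 'S' (try body) → 'X' (except AttributeError) → 'L' (after the try/except). Output: SXL

Answer: SXL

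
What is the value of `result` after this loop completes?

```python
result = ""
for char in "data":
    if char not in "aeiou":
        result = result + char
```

Remove vowels from 'data'
`result` takes the values: "" → "d" → "dt"

Answer: "dt"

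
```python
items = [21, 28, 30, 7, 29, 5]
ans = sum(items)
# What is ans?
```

Trace:
`items = [21, 28, 30, 7, 29, 5]` → items = [21, 28, 30, 7, 29, 5]
`ans = sum(items)` → ans = 120
So ans = 120

Answer: 120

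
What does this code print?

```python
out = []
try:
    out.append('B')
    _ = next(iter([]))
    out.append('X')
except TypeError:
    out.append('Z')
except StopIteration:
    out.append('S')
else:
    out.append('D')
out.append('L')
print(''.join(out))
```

Execution trace: 'B' (try body) → 'S' (except StopIteration) → 'L' (after the try/except). Output: BSL

Answer: BSL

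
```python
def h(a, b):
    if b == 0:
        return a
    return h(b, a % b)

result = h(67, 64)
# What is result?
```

h(67, 64) -> h(64, 3) -> h(3, 1) -> h(1, 0) -> 1

Answer: 1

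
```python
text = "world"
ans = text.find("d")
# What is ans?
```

Trace:
`text = "world"` → text = 'world'
`ans = text.find("d")` → ans = 4
So ans = 4

Answer: 4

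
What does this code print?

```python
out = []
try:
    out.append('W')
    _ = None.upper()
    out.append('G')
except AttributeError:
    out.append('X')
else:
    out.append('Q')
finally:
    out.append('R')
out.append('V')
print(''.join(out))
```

Execution trace: 'W' (try body) → 'X' (except AttributeError) → 'R' (finally) → 'V' (after the try/except). Output: WXRV

Answer: WXRV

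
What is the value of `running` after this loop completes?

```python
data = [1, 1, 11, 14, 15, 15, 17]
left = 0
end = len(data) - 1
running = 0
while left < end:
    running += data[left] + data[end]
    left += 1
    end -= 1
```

Sum of pairs from ends
`running` takes the values: 0 → 18 → 34 → 60

Answer: 60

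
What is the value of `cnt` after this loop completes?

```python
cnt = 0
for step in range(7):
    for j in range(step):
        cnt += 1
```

Triangle number: 0+1+2+...+6
`cnt` takes the values: 0 → 1 → 2 → 3 → 4 → 5 → 6 → 7 → 8 → 9 → 10 → 11 → 12 → 13 → 14 → 15 → 16 → 17 → 18 → 19 → 20 → 21

Answer: 21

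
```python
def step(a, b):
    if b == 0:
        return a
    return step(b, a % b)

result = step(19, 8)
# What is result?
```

step(19, 8) -> step(8, 3) -> step(3, 2) -> step(2, 1) -> step(1, 0) -> 1

Answer: 1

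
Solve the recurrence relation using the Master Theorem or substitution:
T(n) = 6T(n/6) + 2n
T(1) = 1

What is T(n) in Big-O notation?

By Master Theorem: a=6, b=6, f(n)=2n. Since log_6(6) = 1 and f(n) = Θ(n^1), Case 2 applies. T(n) = O(n log n).

Answer: O(n log n)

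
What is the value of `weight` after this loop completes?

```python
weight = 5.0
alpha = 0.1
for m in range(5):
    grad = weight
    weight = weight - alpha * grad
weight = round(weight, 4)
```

Gradient descent: w = 5.0 * (1 - 0.1)^5
`weight` takes the values: 5.0 → 4.5 → 4.05 → 3.645 → 3.2805 → 2.95245 → 2.9524

Answer: 2.9524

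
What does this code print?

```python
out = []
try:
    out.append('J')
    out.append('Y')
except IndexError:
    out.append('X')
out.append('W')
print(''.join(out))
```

Execution trace: 'J' (try body) → 'Y' (try body, no exception) → 'W' (after the try/except). Output: JYW

Answer: JYW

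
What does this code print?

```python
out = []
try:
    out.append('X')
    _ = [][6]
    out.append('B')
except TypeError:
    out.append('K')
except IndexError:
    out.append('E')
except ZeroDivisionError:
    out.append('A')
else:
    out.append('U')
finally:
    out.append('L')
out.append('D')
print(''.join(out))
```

Execution trace: 'X' (try body) → 'E' (except IndexError) → 'L' (finally) → 'D' (after the try/except). Output: XELD

Answer: XELD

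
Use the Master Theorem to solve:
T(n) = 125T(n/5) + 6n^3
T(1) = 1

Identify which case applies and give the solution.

a=125, b=5, f(n)=6n^3. log_5(125) = 3. Since c=3 = 3, Case 2 applies: T(n) = Θ(n^log_b(a) · log n) = O(n^3 log n).

Answer: O(n^3 log n) - Case 2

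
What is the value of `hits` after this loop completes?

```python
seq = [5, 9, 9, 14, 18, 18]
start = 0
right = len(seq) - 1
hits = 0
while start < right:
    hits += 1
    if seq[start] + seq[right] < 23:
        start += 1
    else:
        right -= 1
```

Steps to find pair summing to 23
`hits` takes the values: 0 → 1 → 2 → 3 → 4 → 5

Answer: 5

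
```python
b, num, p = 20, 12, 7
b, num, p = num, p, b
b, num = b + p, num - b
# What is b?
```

Trace:
`b, num, p = 20, 12, 7` → b = 20; num = 12; p = 7
`b, num, p = num, p, b` → b = 12; num = 7; p = 20
`b, num = b + p, num - b` → b = 32; num = -5
So b = 32

Answer: 32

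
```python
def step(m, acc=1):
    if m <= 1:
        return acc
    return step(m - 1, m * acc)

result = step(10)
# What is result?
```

Accumulator trace (n, acc): (10, 1) -> (9, 10) -> (8, 90) -> (7, 720) -> (6, 5040) -> (5, 30240) -> (4, 151200) -> (3, 604800) -> (2, 1814400) -> (1, 3628800) -> return 3628800

Answer: 3628800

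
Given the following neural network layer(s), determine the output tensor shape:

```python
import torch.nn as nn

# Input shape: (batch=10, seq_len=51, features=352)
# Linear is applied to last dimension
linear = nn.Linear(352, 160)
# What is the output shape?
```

Input: (10, 51, 352) -> Output: (10, 51, 160)

Answer: (10, 51, 160)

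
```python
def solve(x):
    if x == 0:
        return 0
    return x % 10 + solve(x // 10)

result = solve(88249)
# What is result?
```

Sum of digits of 88249: 9 + 4 + 2 + 8 + 8 = 31

Answer: 31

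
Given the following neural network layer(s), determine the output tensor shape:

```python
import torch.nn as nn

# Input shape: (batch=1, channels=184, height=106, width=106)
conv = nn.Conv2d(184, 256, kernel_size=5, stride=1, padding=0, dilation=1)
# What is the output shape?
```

Input: (1, 184, 106, 106) -> Output: (1, 256, 102, 102)

Answer: (1, 256, 102, 102)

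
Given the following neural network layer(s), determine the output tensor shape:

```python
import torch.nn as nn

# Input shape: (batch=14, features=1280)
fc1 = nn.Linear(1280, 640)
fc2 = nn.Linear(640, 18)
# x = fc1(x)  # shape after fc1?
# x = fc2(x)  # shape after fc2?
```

Input: (14, 1280) -> after fc1: (14, 640) -> Output: (14, 18)

Answer: (14, 18)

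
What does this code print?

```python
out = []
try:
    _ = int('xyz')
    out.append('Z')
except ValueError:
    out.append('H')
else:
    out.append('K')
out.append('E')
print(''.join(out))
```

Execution trace: 'H' (except ValueError) → 'E' (after the try/except). Output: HE

Answer: HE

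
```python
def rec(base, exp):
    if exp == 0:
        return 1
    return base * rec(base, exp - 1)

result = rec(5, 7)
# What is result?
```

rec(5, 7) = 5 * 5 * 5 * 5 * 5 * 5 * 5 = 78125

Answer: 78125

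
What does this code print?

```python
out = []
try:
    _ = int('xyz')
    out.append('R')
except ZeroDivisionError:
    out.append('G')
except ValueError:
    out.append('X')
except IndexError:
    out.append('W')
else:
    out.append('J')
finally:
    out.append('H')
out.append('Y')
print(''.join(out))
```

Execution trace: 'X' (except ValueError) → 'H' (finally) → 'Y' (after the try/except). Output: XHY

Answer: XHY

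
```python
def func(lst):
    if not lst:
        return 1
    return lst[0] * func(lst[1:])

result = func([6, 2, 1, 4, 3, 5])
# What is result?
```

Product over [6, 2, 1, 4, 3, 5] = 6 * 2 * 1 * 4 * 3 * 5 = 720

Answer: 720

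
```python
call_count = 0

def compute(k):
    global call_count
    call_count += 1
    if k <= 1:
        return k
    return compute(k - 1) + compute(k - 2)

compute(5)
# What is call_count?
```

Calls(k) = 1 + Calls(k-1) + Calls(k-2); Calls(0)=Calls(1)=1. For k=5 this gives 15.

Answer: 15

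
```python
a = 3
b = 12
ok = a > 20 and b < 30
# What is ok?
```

Trace:
`a = 3` → a = 3
`b = 12` → b = 12
`ok = a > 20 and b < 30` → ok = False
So ok = False

Answer: False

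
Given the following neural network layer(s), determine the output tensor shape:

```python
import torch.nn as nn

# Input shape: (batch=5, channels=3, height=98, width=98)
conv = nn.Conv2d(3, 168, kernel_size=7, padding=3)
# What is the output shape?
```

Input: (5, 3, 98, 98) -> Output: (5, 168, 98, 98)

Answer: (5, 168, 98, 98)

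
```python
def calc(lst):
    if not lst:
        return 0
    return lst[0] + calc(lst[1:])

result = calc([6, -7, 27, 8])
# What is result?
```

6 + (-7) + 27 + 8 + 0 = 34

Answer: 34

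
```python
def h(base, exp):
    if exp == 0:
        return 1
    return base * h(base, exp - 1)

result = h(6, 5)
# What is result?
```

h(6, 5) = 6 * 6 * 6 * 6 * 6 = 7776

Answer: 7776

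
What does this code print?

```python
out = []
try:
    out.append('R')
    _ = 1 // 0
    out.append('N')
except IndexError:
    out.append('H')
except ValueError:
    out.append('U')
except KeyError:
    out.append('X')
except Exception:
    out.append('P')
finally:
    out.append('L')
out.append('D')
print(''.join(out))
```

Execution trace: 'R' (try body) → 'P' (except Exception) → 'L' (finally) → 'D' (after the try/except). Output: RPLD

Answer: RPLD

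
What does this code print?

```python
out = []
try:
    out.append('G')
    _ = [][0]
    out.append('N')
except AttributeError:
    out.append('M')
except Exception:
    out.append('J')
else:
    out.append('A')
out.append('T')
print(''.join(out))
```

Execution trace: 'G' (try body) → 'J' (except Exception) → 'T' (after the try/except). Output: GJT

Answer: GJT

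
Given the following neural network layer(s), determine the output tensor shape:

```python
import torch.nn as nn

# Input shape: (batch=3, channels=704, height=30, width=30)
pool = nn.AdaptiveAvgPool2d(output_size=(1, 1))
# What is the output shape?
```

Input: (3, 704, 30, 30) -> Output: (3, 704, 1, 1)

Answer: (3, 704, 1, 1)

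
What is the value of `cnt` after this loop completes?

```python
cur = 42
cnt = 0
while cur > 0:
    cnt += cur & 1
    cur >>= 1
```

Count set bits in 42 (binary: 0b101010)
`cnt` takes the values: 0 → 1 → 2 → 3

Answer: 3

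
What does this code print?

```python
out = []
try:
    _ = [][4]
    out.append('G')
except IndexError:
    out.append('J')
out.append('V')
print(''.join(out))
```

Execution trace: 'J' (except IndexError) → 'V' (after the try/except). Output: JV

Answer: JV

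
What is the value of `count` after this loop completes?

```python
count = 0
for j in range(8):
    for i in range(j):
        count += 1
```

Triangle number: 0+1+2+...+7
`count` takes the values: 0 → 1 → 2 → 3 → 4 → 5 → 6 → 7 → 8 → 9 → 10 → 11 → 12 → 13 → 14 → 15 → 16 → 17 → 18 → 19 → 20 → 21 → 22 → 23 → 24 → 25 → 26 → 27 → 28

Answer: 28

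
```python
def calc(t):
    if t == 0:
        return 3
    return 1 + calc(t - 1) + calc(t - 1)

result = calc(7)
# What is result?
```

calc(t) = 1 + 2·calc(t-1), calc(0)=3. Closed form: (3+1)·2^7 - 1 = 511.

Answer: 511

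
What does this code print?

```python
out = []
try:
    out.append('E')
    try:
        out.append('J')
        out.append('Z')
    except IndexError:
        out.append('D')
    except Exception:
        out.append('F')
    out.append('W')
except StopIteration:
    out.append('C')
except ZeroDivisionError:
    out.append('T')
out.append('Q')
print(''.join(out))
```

Execution trace: 'E' (try body) → 'J' (inner try body) → 'Z' (inner try body, no exception) → 'W' (try body, no exception) → 'Q' (after the try/except). Output: EJZWQ

Answer: EJZWQ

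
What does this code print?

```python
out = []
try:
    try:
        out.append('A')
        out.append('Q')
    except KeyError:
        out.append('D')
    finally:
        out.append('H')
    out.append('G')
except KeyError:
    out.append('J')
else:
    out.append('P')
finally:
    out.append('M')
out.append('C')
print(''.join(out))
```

Execution trace: 'A' (inner try body) → 'Q' (inner try body, no exception) → 'H' (inner finally) → 'G' (try body, no exception) → 'P' (else) → 'M' (finally) → 'C' (after the try/except). Output: AQHGPMC

Answer: AQHGPMC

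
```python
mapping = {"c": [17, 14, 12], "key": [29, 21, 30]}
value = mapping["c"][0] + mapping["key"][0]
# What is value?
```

Trace:
`mapping = {"c": [17, 14, 12], "key": [29, 21, 30]}` → mapping = {'c': [17, 14, 12], 'key': [29, 21, 30]}
`value = mapping["c"][0] + mapping["key"][0]` → value = 46
So value = 46

Answer: 46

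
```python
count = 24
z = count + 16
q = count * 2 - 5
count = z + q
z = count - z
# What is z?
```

Trace:
`count = 24` → count = 24
`z = count + 16` → z = 40
`q = count * 2 - 5` → q = 43
`count = z + q` → count = 83
`z = count - z` → z = 43
So z = 43

Answer: 43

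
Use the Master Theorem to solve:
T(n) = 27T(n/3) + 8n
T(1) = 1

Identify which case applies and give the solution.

a=27, b=3, f(n)=8n. log_3(27) = 3. Since c=1 < 3, Case 1 applies: T(n) = Θ(n^log_b(a)) = O(n^3).

Answer: O(n^3) - Case 1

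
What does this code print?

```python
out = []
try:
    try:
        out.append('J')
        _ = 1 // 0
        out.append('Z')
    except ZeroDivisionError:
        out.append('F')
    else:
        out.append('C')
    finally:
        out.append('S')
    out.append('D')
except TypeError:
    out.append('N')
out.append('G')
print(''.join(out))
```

Execution trace: 'J' (inner try body) → 'F' (inner except ZeroDivisionError) → 'S' (inner finally) → 'D' (try body, no exception) → 'G' (after the try/except). Output: JFSDG

Answer: JFSDG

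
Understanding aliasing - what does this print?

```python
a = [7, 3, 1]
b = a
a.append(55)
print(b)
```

Key concept: basic list aliasing.
Step by step:
`a = [7, 3, 1]` → a = [7, 3, 1]
`b = a` → b = [7, 3, 1] (same object as a)
`a.append(55)` → a = [7, 3, 1, 55] (same object as b); b = [7, 3, 1, 55] (same object as a)
`print(b)` → prints [7, 3, 1, 55]

Answer: [7, 3, 1, 55]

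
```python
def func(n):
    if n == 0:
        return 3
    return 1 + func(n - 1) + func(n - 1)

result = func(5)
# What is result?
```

func(n) = 1 + 2·func(n-1), func(0)=3. Closed form: (3+1)·2^5 - 1 = 127.

Answer: 127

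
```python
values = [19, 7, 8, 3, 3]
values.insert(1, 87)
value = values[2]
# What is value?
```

Trace:
`values = [19, 7, 8, 3, 3]` → values = [19, 7, 8, 3, 3]
`values.insert(1, 87)` → values = [19, 87, 7, 8, 3, 3]
`value = values[2]` → value = 7
So value = 7

Answer: 7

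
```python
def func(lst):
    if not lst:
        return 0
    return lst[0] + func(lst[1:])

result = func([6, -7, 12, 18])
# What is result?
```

6 + (-7) + 12 + 18 + 0 = 29

Answer: 29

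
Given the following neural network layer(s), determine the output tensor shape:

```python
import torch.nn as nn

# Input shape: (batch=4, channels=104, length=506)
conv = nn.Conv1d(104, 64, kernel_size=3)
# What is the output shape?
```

Input: (4, 104, 506) -> Output: (4, 64, 504)

Answer: (4, 64, 504)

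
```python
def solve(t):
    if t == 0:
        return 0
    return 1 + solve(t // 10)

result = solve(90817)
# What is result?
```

Count of digits of 90817: 5

Answer: 5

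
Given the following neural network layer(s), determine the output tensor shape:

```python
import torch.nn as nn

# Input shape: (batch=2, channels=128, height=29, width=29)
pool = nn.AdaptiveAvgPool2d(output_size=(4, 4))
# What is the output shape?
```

Input: (2, 128, 29, 29) -> Output: (2, 128, 4, 4)

Answer: (2, 128, 4, 4)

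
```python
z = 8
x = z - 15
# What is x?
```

Trace:
`z = 8` → z = 8
`x = z - 15` → x = -7
So x = -7

Answer: -7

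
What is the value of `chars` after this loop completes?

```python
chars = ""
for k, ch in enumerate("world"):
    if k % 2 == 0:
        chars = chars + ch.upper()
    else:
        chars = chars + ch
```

Uppercase even positions in 'world'
`chars` takes the values: "" → "W" → "Wo" → "WoR" → "WoRl" → "WoRlD"

Answer: "WoRlD"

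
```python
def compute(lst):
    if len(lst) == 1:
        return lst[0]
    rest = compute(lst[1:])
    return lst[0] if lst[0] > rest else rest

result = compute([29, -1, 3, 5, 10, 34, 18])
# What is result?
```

Recursive max over [29, -1, 3, 5, 10, 34, 18] = 34

Answer: 34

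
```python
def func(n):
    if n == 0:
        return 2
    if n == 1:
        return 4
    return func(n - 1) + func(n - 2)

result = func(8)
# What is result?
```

Build up from base cases: func(0)=2, func(1)=4, func(2)=6, func(3)=10, func(4)=16, func(5)=26, func(6)=42, ..., func(8)=110

Answer: 110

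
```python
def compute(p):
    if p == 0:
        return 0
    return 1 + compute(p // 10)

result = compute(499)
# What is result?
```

Count of digits of 499: 3

Answer: 3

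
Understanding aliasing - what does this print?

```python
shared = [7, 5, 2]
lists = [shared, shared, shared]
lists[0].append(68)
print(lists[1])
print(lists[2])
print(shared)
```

Key concept: list of same reference.
Step by step:
`shared = [7, 5, 2]` → shared = [7, 5, 2]
`lists = [shared, shared, shared]` → lists = [[7, 5, 2], [7, 5, 2], [7, 5, 2]]
`lists[0].append(68)` → shared = [7, 5, 2, 68]; lists = [[7, 5, 2, 68], [7, 5, 2, 68], [7, 5, 2, 68]]
`print(lists[1])` → prints [7, 5, 2, 68]
`print(lists[2])` → prints [7, 5, 2, 68]
`print(shared)` → prints [7, 5, 2, 68]

Answer:
[7, 5, 2, 68]
[7, 5, 2, 68]
[7, 5, 2, 68]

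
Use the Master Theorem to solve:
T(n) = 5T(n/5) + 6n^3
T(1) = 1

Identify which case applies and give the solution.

a=5, b=5, f(n)=6n^3. log_5(5) = 1. Since c=3 > 1 and the regularity condition holds (5(n/5)^3 = (5/5^3)n^3 with 5/5^3 < 1), Case 3 applies: T(n) = Θ(f(n)) = O(n^3).

Answer: O(n^3) - Case 3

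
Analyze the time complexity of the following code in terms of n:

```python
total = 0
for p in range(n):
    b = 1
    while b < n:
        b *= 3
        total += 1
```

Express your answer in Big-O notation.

Each loop level contributes: n × log n. Multiplying the contributions gives O(n log n).

Answer: O(n log n)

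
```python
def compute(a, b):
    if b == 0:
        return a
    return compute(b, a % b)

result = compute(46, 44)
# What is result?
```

compute(46, 44) -> compute(44, 2) -> compute(2, 0) -> 2

Answer: 2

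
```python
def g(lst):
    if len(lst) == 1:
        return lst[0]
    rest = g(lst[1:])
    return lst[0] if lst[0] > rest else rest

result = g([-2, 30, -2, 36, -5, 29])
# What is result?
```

Recursive max over [-2, 30, -2, 36, -5, 29] = 36

Answer: 36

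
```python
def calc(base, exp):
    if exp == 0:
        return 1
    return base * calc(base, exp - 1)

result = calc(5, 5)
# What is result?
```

calc(5, 5) = 5 * 5 * 5 * 5 * 5 = 3125

Answer: 3125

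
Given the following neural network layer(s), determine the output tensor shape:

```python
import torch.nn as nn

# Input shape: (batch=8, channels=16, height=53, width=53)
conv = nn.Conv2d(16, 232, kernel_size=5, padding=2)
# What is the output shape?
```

Input: (8, 16, 53, 53) -> Output: (8, 232, 53, 53)

Answer: (8, 232, 53, 53)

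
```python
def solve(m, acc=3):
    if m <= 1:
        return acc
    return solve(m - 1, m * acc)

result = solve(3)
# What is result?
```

Accumulator trace (n, acc): (3, 3) -> (2, 9) -> (1, 18) -> return 18

Answer: 18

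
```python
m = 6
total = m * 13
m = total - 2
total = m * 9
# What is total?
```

Trace:
`m = 6` → m = 6
`total = m * 13` → total = 78
`m = total - 2` → m = 76
`total = m * 9` → total = 684
So total = 684

Answer: 684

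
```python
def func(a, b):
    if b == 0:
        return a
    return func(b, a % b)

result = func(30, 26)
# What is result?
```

func(30, 26) -> func(26, 4) -> func(4, 2) -> func(2, 0) -> 2

Answer: 2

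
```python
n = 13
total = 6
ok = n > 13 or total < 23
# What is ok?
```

Trace:
`n = 13` → n = 13
`total = 6` → total = 6
`ok = n > 13 or total < 23` → ok = True
So ok = True

Answer: True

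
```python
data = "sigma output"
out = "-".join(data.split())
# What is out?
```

Trace:
`data = "sigma output"` → data = 'sigma output'
`out = "-".join(data.split())` → out = 'sigma-output'
So out = 'sigma-output'

Answer: 'sigma-output'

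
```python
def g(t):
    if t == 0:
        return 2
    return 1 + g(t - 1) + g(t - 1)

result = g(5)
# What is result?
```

g(t) = 1 + 2·g(t-1), g(0)=2. Closed form: (2+1)·2^5 - 1 = 95.

Answer: 95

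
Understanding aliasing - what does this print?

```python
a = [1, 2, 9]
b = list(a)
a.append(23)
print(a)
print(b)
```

Key concept: list() constructor creates copy.
Step by step:
`a = [1, 2, 9]` → a = [1, 2, 9]
`b = list(a)` → b = [1, 2, 9]
`a.append(23)` → a = [1, 2, 9, 23]
`print(a)` → prints [1, 2, 9, 23]
`print(b)` → prints [1, 2, 9]

Answer:
[1, 2, 9, 23]
[1, 2, 9]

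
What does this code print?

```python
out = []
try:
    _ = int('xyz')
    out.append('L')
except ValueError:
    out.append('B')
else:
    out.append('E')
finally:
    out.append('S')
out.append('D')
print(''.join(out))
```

Execution trace: 'B' (except ValueError) → 'S' (finally) → 'D' (after the try/except). Output: BSD

Answer: BSD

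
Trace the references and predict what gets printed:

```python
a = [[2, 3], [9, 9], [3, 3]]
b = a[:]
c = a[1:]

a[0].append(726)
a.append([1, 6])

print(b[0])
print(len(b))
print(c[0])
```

Key concept: slice with nested mutation.
Step by step:
`a = [[2, 3], [9, 9], [3, 3]]` → a = [[2, 3], [9, 9], [3, 3]]
`b = a[:]` → b = [[2, 3], [9, 9], [3, 3]]
`c = a[1:]` → c = [[9, 9], [3, 3]]
`a[0].append(726)` → a = [[2, 3, 726], [9, 9], [3, 3]]; b = [[2, 3, 726], [9, 9], [3, 3]]
`a.append([1, 6])` → a = [[2, 3, 726], [9, 9], [3, 3], [1, 6]]
`print(b[0])` → prints [2, 3, 726]
`print(len(b))` → prints 3
`print(c[0])` → prints [9, 9]

Answer:
[2, 3, 726]
3
[9, 9]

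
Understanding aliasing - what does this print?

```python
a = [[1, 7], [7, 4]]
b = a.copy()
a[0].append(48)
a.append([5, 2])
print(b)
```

Key concept: shallow copy with nested lists.
Step by step:
`a = [[1, 7], [7, 4]]` → a = [[1, 7], [7, 4]]
`b = a.copy()` → b = [[1, 7], [7, 4]]
`a[0].append(48)` → a = [[1, 7, 48], [7, 4]]; b = [[1, 7, 48], [7, 4]]
`a.append([5, 2])` → a = [[1, 7, 48], [7, 4], [5, 2]]
`print(b)` → prints [[1, 7, 48], [7, 4]]

Answer: [[1, 7, 48], [7, 4]]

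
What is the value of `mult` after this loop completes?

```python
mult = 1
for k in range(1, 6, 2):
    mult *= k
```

Product of 1, 3, 5, ... up to 5
`mult` takes the values: 1 → 3 → 15

Answer: 15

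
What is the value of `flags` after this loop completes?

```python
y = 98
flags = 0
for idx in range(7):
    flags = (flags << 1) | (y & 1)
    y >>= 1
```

Reverse lowest 7 bits of 98
`flags` takes the values: 0 → 1 → 2 → 4 → 8 → 17 → 35

Answer: 35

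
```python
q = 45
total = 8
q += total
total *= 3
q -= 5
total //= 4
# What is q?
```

Trace:
`q = 45` → q = 45
`total = 8` → total = 8
`q += total` → q = 53
`total *= 3` → total = 24
`q -= 5` → q = 48
`total //= 4` → total = 6
So q = 48

Answer: 48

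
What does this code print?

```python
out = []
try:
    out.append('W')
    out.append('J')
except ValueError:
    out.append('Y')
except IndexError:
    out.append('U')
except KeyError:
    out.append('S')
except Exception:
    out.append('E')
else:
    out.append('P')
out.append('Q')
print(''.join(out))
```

Execution trace: 'W' (try body) → 'J' (try body, no exception) → 'P' (else) → 'Q' (after the try/except). Output: WJPQ

Answer: WJPQ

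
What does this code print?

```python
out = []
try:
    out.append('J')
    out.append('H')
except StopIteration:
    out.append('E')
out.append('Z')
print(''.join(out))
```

Execution trace: 'J' (try body) → 'H' (try body, no exception) → 'Z' (after the try/except). Output: JHZ

Answer: JHZ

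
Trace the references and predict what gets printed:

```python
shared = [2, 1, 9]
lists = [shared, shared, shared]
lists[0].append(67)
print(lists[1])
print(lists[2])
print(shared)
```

Key concept: list of same reference.
Step by step:
`shared = [2, 1, 9]` → shared = [2, 1, 9]
`lists = [shared, shared, shared]` → lists = [[2, 1, 9], [2, 1, 9], [2, 1, 9]]
`lists[0].append(67)` → shared = [2, 1, 9, 67]; lists = [[2, 1, 9, 67], [2, 1, 9, 67], [2, 1, 9, 67]]
`print(lists[1])` → prints [2, 1, 9, 67]
`print(lists[2])` → prints [2, 1, 9, 67]
`print(shared)` → prints [2, 1, 9, 67]

Answer:
[2, 1, 9, 67]
[2, 1, 9, 67]
[2, 1, 9, 67]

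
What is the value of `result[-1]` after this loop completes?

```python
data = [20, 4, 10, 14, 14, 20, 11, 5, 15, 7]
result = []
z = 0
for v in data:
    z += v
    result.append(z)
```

Cumulative sum ends at 120
`result` takes the values: [] → [20] → [20, 24] → [20, 24, 34] → [20, 24, 34, 48] → [20, 24, 34, 48, 62] → [20, 24, 34, 48, 62, 82] → [20, 24, 34, 48, 62, 82, 93] → [20, 24, 34, 48, 62, 82, 93, 98] → [20, 24, 34, 48, 62, 82, 93, 98, 113] → [20, 24, 34, 48, 62, 82, 93, 98, 113, 120]
So `result[-1]` = 120

Answer: 120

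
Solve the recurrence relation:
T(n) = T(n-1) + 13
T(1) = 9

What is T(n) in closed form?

Unrolling: T(n) = T(1) + 13·(n-1) = 9 + 13(n-1) = 13n - 4.

Answer: T(n) = 13n - 4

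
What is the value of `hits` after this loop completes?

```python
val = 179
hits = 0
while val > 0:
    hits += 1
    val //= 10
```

Count digits by repeated division by 10
`hits` takes the values: 0 → 1 → 2 → 3

Answer: 3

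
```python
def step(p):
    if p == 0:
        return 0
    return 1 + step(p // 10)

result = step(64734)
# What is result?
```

Count of digits of 64734: 5

Answer: 5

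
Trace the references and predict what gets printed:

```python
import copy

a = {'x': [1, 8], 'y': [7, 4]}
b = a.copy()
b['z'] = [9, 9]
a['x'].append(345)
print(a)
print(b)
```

Key concept: shallow copy of dict with mutable values.
Step by step:
`a = {'x': [1, 8], 'y': [7, 4]}` → a = {'x': [1, 8], 'y': [7, 4]}
`b = a.copy()` → b = {'x': [1, 8], 'y': [7, 4]}
`b['z'] = [9, 9]` → b = {'x': [1, 8], 'y': [7, 4], 'z': [9, 9]}
`a['x'].append(345)` → a = {'x': [1, 8, 345], 'y': [7, 4]}; b = {'x': [1, 8, 345], 'y': [7, 4], 'z': [9, 9]}
`print(a)` → prints {'x': [1, 8, 345], 'y': [7, 4]}
`print(b)` → prints {'x': [1, 8, 345], 'y': [7, 4], 'z': [9, 9]}

Answer:
{'x': [1, 8, 345], 'y': [7, 4]}
{'x': [1, 8, 345], 'y': [7, 4], 'z': [9, 9]}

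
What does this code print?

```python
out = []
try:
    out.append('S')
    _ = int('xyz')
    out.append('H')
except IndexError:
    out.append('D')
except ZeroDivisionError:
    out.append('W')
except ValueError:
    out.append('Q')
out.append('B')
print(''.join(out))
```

Execution trace: 'S' (try body) → 'Q' (except ValueError) → 'B' (after the try/except). Output: SQB

Answer: SQB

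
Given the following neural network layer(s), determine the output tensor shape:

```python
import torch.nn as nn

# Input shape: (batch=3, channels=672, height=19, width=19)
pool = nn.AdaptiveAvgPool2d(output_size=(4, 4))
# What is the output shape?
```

Input: (3, 672, 19, 19) -> Output: (3, 672, 4, 4)

Answer: (3, 672, 4, 4)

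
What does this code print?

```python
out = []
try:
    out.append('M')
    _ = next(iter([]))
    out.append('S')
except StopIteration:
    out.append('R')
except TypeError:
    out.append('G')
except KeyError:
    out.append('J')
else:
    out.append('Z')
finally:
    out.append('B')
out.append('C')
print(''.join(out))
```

Execution trace: 'M' (try body) → 'R' (except StopIteration) → 'B' (finally) → 'C' (after the try/except). Output: MRBC

Answer: MRBC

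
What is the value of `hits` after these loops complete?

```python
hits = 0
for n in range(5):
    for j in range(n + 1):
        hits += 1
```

Triangle: 1 + 2 + ... + 5
`hits` takes the values: 0 → 1 → 2 → 3 → 4 → 5 → 6 → 7 → 8 → 9 → 10 → 11 → 12 → 13 → 14 → 15

Answer: 15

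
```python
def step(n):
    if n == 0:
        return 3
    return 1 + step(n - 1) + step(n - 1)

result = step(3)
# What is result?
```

step(n) = 1 + 2·step(n-1), step(0)=3. Closed form: (3+1)·2^3 - 1 = 31.

Answer: 31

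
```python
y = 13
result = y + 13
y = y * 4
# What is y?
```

Trace:
`y = 13` → y = 13
`result = y + 13` → result = 26
`y = y * 4` → y = 52
So y = 52

Answer: 52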